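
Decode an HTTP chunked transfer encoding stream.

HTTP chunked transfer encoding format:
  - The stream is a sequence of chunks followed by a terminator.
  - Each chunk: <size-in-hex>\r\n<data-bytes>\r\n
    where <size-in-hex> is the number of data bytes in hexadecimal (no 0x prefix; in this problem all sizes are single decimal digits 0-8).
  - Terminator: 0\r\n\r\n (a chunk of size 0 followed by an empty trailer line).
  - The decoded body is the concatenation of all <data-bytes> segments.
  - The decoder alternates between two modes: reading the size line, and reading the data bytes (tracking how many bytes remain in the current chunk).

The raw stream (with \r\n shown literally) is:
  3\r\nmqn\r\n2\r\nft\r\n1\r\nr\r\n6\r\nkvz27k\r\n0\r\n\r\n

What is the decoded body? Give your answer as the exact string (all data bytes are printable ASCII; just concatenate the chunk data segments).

Answer: mqnftrkvz27k

Derivation:
Chunk 1: stream[0..1]='3' size=0x3=3, data at stream[3..6]='mqn' -> body[0..3], body so far='mqn'
Chunk 2: stream[8..9]='2' size=0x2=2, data at stream[11..13]='ft' -> body[3..5], body so far='mqnft'
Chunk 3: stream[15..16]='1' size=0x1=1, data at stream[18..19]='r' -> body[5..6], body so far='mqnftr'
Chunk 4: stream[21..22]='6' size=0x6=6, data at stream[24..30]='kvz27k' -> body[6..12], body so far='mqnftrkvz27k'
Chunk 5: stream[32..33]='0' size=0 (terminator). Final body='mqnftrkvz27k' (12 bytes)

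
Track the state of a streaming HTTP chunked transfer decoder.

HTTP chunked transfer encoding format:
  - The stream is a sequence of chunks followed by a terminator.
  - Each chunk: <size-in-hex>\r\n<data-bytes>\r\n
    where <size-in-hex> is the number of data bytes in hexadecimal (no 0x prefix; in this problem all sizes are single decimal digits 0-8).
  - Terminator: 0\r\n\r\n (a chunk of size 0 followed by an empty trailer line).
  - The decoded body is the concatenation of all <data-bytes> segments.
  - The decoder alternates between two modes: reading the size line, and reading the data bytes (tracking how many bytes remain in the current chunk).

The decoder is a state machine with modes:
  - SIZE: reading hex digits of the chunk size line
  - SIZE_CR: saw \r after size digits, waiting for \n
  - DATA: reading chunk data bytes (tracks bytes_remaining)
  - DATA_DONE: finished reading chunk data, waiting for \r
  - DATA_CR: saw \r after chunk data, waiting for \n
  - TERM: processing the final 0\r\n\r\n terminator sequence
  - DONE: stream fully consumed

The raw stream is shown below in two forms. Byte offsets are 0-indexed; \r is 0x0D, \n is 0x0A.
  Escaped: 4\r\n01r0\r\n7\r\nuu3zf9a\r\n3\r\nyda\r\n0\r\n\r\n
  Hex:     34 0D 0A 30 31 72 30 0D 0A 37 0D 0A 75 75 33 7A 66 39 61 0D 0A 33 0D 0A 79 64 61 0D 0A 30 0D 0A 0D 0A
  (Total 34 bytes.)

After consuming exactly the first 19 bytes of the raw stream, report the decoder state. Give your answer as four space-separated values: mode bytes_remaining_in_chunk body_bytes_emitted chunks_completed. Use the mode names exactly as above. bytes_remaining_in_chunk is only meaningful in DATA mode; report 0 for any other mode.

Byte 0 = '4': mode=SIZE remaining=0 emitted=0 chunks_done=0
Byte 1 = 0x0D: mode=SIZE_CR remaining=0 emitted=0 chunks_done=0
Byte 2 = 0x0A: mode=DATA remaining=4 emitted=0 chunks_done=0
Byte 3 = '0': mode=DATA remaining=3 emitted=1 chunks_done=0
Byte 4 = '1': mode=DATA remaining=2 emitted=2 chunks_done=0
Byte 5 = 'r': mode=DATA remaining=1 emitted=3 chunks_done=0
Byte 6 = '0': mode=DATA_DONE remaining=0 emitted=4 chunks_done=0
Byte 7 = 0x0D: mode=DATA_CR remaining=0 emitted=4 chunks_done=0
Byte 8 = 0x0A: mode=SIZE remaining=0 emitted=4 chunks_done=1
Byte 9 = '7': mode=SIZE remaining=0 emitted=4 chunks_done=1
Byte 10 = 0x0D: mode=SIZE_CR remaining=0 emitted=4 chunks_done=1
Byte 11 = 0x0A: mode=DATA remaining=7 emitted=4 chunks_done=1
Byte 12 = 'u': mode=DATA remaining=6 emitted=5 chunks_done=1
Byte 13 = 'u': mode=DATA remaining=5 emitted=6 chunks_done=1
Byte 14 = '3': mode=DATA remaining=4 emitted=7 chunks_done=1
Byte 15 = 'z': mode=DATA remaining=3 emitted=8 chunks_done=1
Byte 16 = 'f': mode=DATA remaining=2 emitted=9 chunks_done=1
Byte 17 = '9': mode=DATA remaining=1 emitted=10 chunks_done=1
Byte 18 = 'a': mode=DATA_DONE remaining=0 emitted=11 chunks_done=1

Answer: DATA_DONE 0 11 1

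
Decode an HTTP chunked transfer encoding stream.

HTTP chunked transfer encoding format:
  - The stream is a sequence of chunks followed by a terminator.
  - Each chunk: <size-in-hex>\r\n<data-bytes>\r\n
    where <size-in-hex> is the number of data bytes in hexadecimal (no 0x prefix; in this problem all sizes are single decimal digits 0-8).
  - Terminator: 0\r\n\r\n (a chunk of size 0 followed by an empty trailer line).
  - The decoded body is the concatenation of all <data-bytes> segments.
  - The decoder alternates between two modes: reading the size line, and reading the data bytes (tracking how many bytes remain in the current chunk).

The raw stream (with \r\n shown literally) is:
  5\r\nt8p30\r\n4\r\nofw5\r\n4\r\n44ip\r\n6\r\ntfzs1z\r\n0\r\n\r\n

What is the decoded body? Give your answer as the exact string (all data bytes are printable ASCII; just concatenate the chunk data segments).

Answer: t8p30ofw544iptfzs1z

Derivation:
Chunk 1: stream[0..1]='5' size=0x5=5, data at stream[3..8]='t8p30' -> body[0..5], body so far='t8p30'
Chunk 2: stream[10..11]='4' size=0x4=4, data at stream[13..17]='ofw5' -> body[5..9], body so far='t8p30ofw5'
Chunk 3: stream[19..20]='4' size=0x4=4, data at stream[22..26]='44ip' -> body[9..13], body so far='t8p30ofw544ip'
Chunk 4: stream[28..29]='6' size=0x6=6, data at stream[31..37]='tfzs1z' -> body[13..19], body so far='t8p30ofw544iptfzs1z'
Chunk 5: stream[39..40]='0' size=0 (terminator). Final body='t8p30ofw544iptfzs1z' (19 bytes)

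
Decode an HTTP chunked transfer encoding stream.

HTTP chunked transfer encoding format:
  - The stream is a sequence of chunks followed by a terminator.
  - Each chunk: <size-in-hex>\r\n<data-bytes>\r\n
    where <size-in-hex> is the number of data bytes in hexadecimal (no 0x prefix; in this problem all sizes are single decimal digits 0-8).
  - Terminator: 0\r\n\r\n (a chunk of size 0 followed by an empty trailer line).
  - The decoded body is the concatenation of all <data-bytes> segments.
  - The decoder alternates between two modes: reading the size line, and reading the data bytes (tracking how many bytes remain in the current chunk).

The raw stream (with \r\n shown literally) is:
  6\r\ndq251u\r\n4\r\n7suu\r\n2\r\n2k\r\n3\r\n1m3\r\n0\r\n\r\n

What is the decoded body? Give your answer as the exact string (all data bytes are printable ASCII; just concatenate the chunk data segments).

Chunk 1: stream[0..1]='6' size=0x6=6, data at stream[3..9]='dq251u' -> body[0..6], body so far='dq251u'
Chunk 2: stream[11..12]='4' size=0x4=4, data at stream[14..18]='7suu' -> body[6..10], body so far='dq251u7suu'
Chunk 3: stream[20..21]='2' size=0x2=2, data at stream[23..25]='2k' -> body[10..12], body so far='dq251u7suu2k'
Chunk 4: stream[27..28]='3' size=0x3=3, data at stream[30..33]='1m3' -> body[12..15], body so far='dq251u7suu2k1m3'
Chunk 5: stream[35..36]='0' size=0 (terminator). Final body='dq251u7suu2k1m3' (15 bytes)

Answer: dq251u7suu2k1m3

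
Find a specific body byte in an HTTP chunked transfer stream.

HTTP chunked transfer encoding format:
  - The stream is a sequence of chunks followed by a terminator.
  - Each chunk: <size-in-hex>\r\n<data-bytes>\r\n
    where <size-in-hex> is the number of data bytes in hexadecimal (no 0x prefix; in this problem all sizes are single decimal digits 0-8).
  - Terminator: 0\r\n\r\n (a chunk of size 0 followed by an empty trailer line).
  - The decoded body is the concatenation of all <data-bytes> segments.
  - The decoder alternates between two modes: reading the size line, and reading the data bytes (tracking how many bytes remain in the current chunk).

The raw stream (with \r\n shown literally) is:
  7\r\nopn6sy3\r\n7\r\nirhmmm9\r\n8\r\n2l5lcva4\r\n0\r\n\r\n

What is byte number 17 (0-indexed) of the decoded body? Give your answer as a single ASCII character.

Answer: l

Derivation:
Chunk 1: stream[0..1]='7' size=0x7=7, data at stream[3..10]='opn6sy3' -> body[0..7], body so far='opn6sy3'
Chunk 2: stream[12..13]='7' size=0x7=7, data at stream[15..22]='irhmmm9' -> body[7..14], body so far='opn6sy3irhmmm9'
Chunk 3: stream[24..25]='8' size=0x8=8, data at stream[27..35]='2l5lcva4' -> body[14..22], body so far='opn6sy3irhmmm92l5lcva4'
Chunk 4: stream[37..38]='0' size=0 (terminator). Final body='opn6sy3irhmmm92l5lcva4' (22 bytes)
Body byte 17 = 'l'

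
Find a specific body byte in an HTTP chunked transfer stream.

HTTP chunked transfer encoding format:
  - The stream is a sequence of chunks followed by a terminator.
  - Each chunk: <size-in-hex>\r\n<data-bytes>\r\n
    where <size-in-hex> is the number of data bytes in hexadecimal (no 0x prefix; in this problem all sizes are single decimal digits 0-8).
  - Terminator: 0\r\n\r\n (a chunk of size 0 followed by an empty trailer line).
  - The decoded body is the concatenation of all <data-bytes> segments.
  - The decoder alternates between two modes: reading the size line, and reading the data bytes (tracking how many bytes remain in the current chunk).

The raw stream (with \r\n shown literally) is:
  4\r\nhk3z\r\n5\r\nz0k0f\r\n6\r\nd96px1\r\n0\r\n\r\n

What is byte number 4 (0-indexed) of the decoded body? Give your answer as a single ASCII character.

Chunk 1: stream[0..1]='4' size=0x4=4, data at stream[3..7]='hk3z' -> body[0..4], body so far='hk3z'
Chunk 2: stream[9..10]='5' size=0x5=5, data at stream[12..17]='z0k0f' -> body[4..9], body so far='hk3zz0k0f'
Chunk 3: stream[19..20]='6' size=0x6=6, data at stream[22..28]='d96px1' -> body[9..15], body so far='hk3zz0k0fd96px1'
Chunk 4: stream[30..31]='0' size=0 (terminator). Final body='hk3zz0k0fd96px1' (15 bytes)
Body byte 4 = 'z'

Answer: z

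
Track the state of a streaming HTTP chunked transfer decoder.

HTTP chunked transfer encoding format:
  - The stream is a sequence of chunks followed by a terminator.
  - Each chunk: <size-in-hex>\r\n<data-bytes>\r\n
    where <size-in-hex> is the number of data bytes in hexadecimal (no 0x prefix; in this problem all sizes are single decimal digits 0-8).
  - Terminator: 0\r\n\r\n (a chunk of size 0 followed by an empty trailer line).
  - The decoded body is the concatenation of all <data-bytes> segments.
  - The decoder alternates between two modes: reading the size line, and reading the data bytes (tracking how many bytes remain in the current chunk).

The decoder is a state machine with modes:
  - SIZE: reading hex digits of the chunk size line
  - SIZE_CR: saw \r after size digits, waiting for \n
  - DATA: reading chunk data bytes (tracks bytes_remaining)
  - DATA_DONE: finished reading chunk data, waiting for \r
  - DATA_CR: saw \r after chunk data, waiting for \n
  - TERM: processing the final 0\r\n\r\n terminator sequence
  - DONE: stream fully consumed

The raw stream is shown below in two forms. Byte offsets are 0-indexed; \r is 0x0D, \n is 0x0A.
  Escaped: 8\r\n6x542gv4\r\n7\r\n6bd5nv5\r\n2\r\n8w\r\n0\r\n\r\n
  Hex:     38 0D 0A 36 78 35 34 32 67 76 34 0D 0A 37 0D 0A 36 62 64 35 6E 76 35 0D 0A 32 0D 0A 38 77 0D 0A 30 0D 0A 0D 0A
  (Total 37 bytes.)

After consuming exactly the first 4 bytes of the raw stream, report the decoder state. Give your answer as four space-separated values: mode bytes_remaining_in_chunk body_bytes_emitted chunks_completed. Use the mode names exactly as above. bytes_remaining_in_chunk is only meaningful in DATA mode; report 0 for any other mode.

Byte 0 = '8': mode=SIZE remaining=0 emitted=0 chunks_done=0
Byte 1 = 0x0D: mode=SIZE_CR remaining=0 emitted=0 chunks_done=0
Byte 2 = 0x0A: mode=DATA remaining=8 emitted=0 chunks_done=0
Byte 3 = '6': mode=DATA remaining=7 emitted=1 chunks_done=0

Answer: DATA 7 1 0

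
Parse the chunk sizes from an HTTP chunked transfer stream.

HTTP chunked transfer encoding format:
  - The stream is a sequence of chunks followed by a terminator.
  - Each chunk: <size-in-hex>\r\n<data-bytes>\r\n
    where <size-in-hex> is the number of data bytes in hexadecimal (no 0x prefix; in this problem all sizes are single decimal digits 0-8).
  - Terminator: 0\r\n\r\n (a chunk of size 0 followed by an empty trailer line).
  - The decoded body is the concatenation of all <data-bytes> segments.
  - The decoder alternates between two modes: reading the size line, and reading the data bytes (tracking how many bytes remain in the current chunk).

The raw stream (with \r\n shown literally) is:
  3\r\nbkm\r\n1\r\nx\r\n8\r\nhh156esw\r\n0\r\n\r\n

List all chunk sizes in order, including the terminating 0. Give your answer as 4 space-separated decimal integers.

Answer: 3 1 8 0

Derivation:
Chunk 1: stream[0..1]='3' size=0x3=3, data at stream[3..6]='bkm' -> body[0..3], body so far='bkm'
Chunk 2: stream[8..9]='1' size=0x1=1, data at stream[11..12]='x' -> body[3..4], body so far='bkmx'
Chunk 3: stream[14..15]='8' size=0x8=8, data at stream[17..25]='hh156esw' -> body[4..12], body so far='bkmxhh156esw'
Chunk 4: stream[27..28]='0' size=0 (terminator). Final body='bkmxhh156esw' (12 bytes)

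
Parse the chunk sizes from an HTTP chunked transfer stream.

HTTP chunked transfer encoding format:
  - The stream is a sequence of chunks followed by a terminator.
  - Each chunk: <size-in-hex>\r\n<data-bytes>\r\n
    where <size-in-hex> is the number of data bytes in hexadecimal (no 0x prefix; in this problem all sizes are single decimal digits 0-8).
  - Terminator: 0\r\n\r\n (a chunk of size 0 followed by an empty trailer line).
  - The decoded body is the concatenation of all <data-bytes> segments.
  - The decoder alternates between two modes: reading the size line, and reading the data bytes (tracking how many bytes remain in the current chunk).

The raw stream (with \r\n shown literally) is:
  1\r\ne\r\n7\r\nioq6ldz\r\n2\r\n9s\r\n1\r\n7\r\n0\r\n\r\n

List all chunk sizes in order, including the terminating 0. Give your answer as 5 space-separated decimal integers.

Chunk 1: stream[0..1]='1' size=0x1=1, data at stream[3..4]='e' -> body[0..1], body so far='e'
Chunk 2: stream[6..7]='7' size=0x7=7, data at stream[9..16]='ioq6ldz' -> body[1..8], body so far='eioq6ldz'
Chunk 3: stream[18..19]='2' size=0x2=2, data at stream[21..23]='9s' -> body[8..10], body so far='eioq6ldz9s'
Chunk 4: stream[25..26]='1' size=0x1=1, data at stream[28..29]='7' -> body[10..11], body so far='eioq6ldz9s7'
Chunk 5: stream[31..32]='0' size=0 (terminator). Final body='eioq6ldz9s7' (11 bytes)

Answer: 1 7 2 1 0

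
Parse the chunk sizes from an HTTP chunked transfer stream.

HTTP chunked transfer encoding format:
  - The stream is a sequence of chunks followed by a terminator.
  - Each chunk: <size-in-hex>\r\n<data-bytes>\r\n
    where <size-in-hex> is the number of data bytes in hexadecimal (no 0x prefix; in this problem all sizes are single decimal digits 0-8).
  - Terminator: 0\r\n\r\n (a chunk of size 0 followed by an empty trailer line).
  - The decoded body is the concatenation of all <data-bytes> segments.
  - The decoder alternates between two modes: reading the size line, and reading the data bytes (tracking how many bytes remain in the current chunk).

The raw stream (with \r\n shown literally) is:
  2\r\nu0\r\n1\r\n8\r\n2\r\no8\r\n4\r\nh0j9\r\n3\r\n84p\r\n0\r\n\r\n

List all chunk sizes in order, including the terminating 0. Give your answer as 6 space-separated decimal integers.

Chunk 1: stream[0..1]='2' size=0x2=2, data at stream[3..5]='u0' -> body[0..2], body so far='u0'
Chunk 2: stream[7..8]='1' size=0x1=1, data at stream[10..11]='8' -> body[2..3], body so far='u08'
Chunk 3: stream[13..14]='2' size=0x2=2, data at stream[16..18]='o8' -> body[3..5], body so far='u08o8'
Chunk 4: stream[20..21]='4' size=0x4=4, data at stream[23..27]='h0j9' -> body[5..9], body so far='u08o8h0j9'
Chunk 5: stream[29..30]='3' size=0x3=3, data at stream[32..35]='84p' -> body[9..12], body so far='u08o8h0j984p'
Chunk 6: stream[37..38]='0' size=0 (terminator). Final body='u08o8h0j984p' (12 bytes)

Answer: 2 1 2 4 3 0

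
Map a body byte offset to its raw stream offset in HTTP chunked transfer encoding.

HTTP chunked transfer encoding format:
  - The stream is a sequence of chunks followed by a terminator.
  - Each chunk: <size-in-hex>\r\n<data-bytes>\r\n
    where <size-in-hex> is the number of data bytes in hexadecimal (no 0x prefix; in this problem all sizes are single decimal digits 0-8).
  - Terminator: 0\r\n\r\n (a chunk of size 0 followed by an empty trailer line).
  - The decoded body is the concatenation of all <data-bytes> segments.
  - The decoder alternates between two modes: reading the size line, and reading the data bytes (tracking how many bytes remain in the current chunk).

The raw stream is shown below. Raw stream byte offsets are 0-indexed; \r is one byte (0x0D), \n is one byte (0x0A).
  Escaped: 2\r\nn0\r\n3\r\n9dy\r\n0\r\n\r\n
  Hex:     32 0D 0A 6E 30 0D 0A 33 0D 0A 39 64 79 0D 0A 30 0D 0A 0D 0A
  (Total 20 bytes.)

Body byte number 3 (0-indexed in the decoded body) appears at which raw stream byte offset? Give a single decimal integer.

Answer: 11

Derivation:
Chunk 1: stream[0..1]='2' size=0x2=2, data at stream[3..5]='n0' -> body[0..2], body so far='n0'
Chunk 2: stream[7..8]='3' size=0x3=3, data at stream[10..13]='9dy' -> body[2..5], body so far='n09dy'
Chunk 3: stream[15..16]='0' size=0 (terminator). Final body='n09dy' (5 bytes)
Body byte 3 at stream offset 11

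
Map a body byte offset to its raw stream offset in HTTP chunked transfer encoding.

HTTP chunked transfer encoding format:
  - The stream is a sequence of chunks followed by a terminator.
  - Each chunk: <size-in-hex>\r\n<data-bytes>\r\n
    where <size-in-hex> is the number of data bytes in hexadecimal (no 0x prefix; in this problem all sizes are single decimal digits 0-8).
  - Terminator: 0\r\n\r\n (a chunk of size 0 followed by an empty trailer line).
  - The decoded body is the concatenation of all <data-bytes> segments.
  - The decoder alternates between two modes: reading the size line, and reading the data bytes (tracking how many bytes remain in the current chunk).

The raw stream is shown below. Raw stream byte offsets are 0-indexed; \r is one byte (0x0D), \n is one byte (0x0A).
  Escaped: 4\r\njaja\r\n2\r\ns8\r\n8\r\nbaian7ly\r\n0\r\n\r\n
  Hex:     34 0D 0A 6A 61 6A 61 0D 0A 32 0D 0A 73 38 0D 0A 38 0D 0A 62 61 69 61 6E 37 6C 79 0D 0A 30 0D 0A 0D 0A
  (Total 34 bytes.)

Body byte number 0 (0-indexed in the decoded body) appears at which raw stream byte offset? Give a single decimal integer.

Answer: 3

Derivation:
Chunk 1: stream[0..1]='4' size=0x4=4, data at stream[3..7]='jaja' -> body[0..4], body so far='jaja'
Chunk 2: stream[9..10]='2' size=0x2=2, data at stream[12..14]='s8' -> body[4..6], body so far='jajas8'
Chunk 3: stream[16..17]='8' size=0x8=8, data at stream[19..27]='baian7ly' -> body[6..14], body so far='jajas8baian7ly'
Chunk 4: stream[29..30]='0' size=0 (terminator). Final body='jajas8baian7ly' (14 bytes)
Body byte 0 at stream offset 3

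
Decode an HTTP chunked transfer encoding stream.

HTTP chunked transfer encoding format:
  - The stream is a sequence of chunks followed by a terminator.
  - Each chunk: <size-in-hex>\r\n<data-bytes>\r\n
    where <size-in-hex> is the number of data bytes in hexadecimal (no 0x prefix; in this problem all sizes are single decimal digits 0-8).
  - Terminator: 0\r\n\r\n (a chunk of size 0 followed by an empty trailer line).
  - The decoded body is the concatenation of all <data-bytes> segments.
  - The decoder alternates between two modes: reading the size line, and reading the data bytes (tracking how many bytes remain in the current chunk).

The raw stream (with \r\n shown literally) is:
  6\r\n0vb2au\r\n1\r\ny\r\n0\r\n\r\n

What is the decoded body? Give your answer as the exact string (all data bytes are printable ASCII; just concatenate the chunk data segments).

Answer: 0vb2auy

Derivation:
Chunk 1: stream[0..1]='6' size=0x6=6, data at stream[3..9]='0vb2au' -> body[0..6], body so far='0vb2au'
Chunk 2: stream[11..12]='1' size=0x1=1, data at stream[14..15]='y' -> body[6..7], body so far='0vb2auy'
Chunk 3: stream[17..18]='0' size=0 (terminator). Final body='0vb2auy' (7 bytes)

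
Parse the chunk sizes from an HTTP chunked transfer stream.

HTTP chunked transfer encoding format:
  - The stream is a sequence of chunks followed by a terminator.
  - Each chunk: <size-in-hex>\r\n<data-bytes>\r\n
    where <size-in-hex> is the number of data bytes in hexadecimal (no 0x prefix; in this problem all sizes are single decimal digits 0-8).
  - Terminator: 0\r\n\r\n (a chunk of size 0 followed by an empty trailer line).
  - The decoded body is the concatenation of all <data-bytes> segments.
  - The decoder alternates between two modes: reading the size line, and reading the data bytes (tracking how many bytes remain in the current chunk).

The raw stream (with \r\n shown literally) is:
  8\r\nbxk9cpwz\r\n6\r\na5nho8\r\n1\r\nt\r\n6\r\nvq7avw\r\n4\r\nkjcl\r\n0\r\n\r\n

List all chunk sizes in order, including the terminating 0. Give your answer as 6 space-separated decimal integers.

Chunk 1: stream[0..1]='8' size=0x8=8, data at stream[3..11]='bxk9cpwz' -> body[0..8], body so far='bxk9cpwz'
Chunk 2: stream[13..14]='6' size=0x6=6, data at stream[16..22]='a5nho8' -> body[8..14], body so far='bxk9cpwza5nho8'
Chunk 3: stream[24..25]='1' size=0x1=1, data at stream[27..28]='t' -> body[14..15], body so far='bxk9cpwza5nho8t'
Chunk 4: stream[30..31]='6' size=0x6=6, data at stream[33..39]='vq7avw' -> body[15..21], body so far='bxk9cpwza5nho8tvq7avw'
Chunk 5: stream[41..42]='4' size=0x4=4, data at stream[44..48]='kjcl' -> body[21..25], body so far='bxk9cpwza5nho8tvq7avwkjcl'
Chunk 6: stream[50..51]='0' size=0 (terminator). Final body='bxk9cpwza5nho8tvq7avwkjcl' (25 bytes)

Answer: 8 6 1 6 4 0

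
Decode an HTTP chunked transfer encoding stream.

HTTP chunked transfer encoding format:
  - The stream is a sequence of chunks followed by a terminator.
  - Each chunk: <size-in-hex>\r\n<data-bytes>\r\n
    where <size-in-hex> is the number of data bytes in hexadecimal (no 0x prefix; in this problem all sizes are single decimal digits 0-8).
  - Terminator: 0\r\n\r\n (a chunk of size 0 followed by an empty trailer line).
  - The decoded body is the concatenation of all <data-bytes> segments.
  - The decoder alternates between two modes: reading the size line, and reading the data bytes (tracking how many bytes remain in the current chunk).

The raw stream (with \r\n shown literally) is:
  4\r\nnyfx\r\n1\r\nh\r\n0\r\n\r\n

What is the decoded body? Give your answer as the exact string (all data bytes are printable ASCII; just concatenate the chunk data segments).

Chunk 1: stream[0..1]='4' size=0x4=4, data at stream[3..7]='nyfx' -> body[0..4], body so far='nyfx'
Chunk 2: stream[9..10]='1' size=0x1=1, data at stream[12..13]='h' -> body[4..5], body so far='nyfxh'
Chunk 3: stream[15..16]='0' size=0 (terminator). Final body='nyfxh' (5 bytes)

Answer: nyfxh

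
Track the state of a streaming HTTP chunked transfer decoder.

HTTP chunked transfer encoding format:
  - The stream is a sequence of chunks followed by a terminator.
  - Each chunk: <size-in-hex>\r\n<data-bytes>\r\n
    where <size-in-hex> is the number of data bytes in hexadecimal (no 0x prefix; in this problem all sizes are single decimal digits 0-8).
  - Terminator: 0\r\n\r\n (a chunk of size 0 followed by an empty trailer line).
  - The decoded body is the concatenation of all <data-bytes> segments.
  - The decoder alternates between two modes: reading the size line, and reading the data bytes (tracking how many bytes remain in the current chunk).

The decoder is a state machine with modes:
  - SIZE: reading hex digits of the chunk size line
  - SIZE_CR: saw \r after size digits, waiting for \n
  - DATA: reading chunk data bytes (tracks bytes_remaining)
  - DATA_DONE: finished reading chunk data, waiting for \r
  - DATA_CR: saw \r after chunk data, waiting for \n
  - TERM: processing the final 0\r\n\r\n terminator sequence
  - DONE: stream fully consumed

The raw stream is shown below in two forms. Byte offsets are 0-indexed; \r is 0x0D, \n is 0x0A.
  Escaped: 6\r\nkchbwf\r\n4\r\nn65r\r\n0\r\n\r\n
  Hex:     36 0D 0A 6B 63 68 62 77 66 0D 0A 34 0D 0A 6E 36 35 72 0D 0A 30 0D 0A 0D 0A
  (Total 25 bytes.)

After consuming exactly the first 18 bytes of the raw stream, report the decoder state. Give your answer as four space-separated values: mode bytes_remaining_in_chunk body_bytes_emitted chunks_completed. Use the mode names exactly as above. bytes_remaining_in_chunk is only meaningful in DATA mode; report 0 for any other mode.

Answer: DATA_DONE 0 10 1

Derivation:
Byte 0 = '6': mode=SIZE remaining=0 emitted=0 chunks_done=0
Byte 1 = 0x0D: mode=SIZE_CR remaining=0 emitted=0 chunks_done=0
Byte 2 = 0x0A: mode=DATA remaining=6 emitted=0 chunks_done=0
Byte 3 = 'k': mode=DATA remaining=5 emitted=1 chunks_done=0
Byte 4 = 'c': mode=DATA remaining=4 emitted=2 chunks_done=0
Byte 5 = 'h': mode=DATA remaining=3 emitted=3 chunks_done=0
Byte 6 = 'b': mode=DATA remaining=2 emitted=4 chunks_done=0
Byte 7 = 'w': mode=DATA remaining=1 emitted=5 chunks_done=0
Byte 8 = 'f': mode=DATA_DONE remaining=0 emitted=6 chunks_done=0
Byte 9 = 0x0D: mode=DATA_CR remaining=0 emitted=6 chunks_done=0
Byte 10 = 0x0A: mode=SIZE remaining=0 emitted=6 chunks_done=1
Byte 11 = '4': mode=SIZE remaining=0 emitted=6 chunks_done=1
Byte 12 = 0x0D: mode=SIZE_CR remaining=0 emitted=6 chunks_done=1
Byte 13 = 0x0A: mode=DATA remaining=4 emitted=6 chunks_done=1
Byte 14 = 'n': mode=DATA remaining=3 emitted=7 chunks_done=1
Byte 15 = '6': mode=DATA remaining=2 emitted=8 chunks_done=1
Byte 16 = '5': mode=DATA remaining=1 emitted=9 chunks_done=1
Byte 17 = 'r': mode=DATA_DONE remaining=0 emitted=10 chunks_done=1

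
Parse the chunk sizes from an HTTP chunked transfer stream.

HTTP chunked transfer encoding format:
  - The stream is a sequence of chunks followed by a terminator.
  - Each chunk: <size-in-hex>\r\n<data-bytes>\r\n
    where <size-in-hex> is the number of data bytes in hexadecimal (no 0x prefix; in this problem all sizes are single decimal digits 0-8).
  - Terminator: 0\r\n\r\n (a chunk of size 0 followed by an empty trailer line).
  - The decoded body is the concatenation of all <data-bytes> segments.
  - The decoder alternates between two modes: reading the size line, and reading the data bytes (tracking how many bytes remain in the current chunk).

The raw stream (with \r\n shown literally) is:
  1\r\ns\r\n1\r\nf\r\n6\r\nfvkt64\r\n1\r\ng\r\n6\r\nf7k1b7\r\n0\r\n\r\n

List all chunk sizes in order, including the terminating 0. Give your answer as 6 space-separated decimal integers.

Chunk 1: stream[0..1]='1' size=0x1=1, data at stream[3..4]='s' -> body[0..1], body so far='s'
Chunk 2: stream[6..7]='1' size=0x1=1, data at stream[9..10]='f' -> body[1..2], body so far='sf'
Chunk 3: stream[12..13]='6' size=0x6=6, data at stream[15..21]='fvkt64' -> body[2..8], body so far='sffvkt64'
Chunk 4: stream[23..24]='1' size=0x1=1, data at stream[26..27]='g' -> body[8..9], body so far='sffvkt64g'
Chunk 5: stream[29..30]='6' size=0x6=6, data at stream[32..38]='f7k1b7' -> body[9..15], body so far='sffvkt64gf7k1b7'
Chunk 6: stream[40..41]='0' size=0 (terminator). Final body='sffvkt64gf7k1b7' (15 bytes)

Answer: 1 1 6 1 6 0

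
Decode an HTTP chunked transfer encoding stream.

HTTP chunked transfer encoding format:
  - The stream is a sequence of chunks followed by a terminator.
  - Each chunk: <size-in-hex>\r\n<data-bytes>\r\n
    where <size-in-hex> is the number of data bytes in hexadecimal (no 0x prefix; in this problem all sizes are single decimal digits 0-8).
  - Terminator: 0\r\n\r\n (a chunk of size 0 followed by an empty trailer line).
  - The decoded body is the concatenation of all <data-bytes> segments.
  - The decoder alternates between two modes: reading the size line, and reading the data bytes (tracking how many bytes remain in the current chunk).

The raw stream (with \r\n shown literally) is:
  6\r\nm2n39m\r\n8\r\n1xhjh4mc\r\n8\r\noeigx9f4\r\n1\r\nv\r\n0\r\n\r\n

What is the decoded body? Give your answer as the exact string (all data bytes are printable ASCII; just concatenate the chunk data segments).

Answer: m2n39m1xhjh4mcoeigx9f4v

Derivation:
Chunk 1: stream[0..1]='6' size=0x6=6, data at stream[3..9]='m2n39m' -> body[0..6], body so far='m2n39m'
Chunk 2: stream[11..12]='8' size=0x8=8, data at stream[14..22]='1xhjh4mc' -> body[6..14], body so far='m2n39m1xhjh4mc'
Chunk 3: stream[24..25]='8' size=0x8=8, data at stream[27..35]='oeigx9f4' -> body[14..22], body so far='m2n39m1xhjh4mcoeigx9f4'
Chunk 4: stream[37..38]='1' size=0x1=1, data at stream[40..41]='v' -> body[22..23], body so far='m2n39m1xhjh4mcoeigx9f4v'
Chunk 5: stream[43..44]='0' size=0 (terminator). Final body='m2n39m1xhjh4mcoeigx9f4v' (23 bytes)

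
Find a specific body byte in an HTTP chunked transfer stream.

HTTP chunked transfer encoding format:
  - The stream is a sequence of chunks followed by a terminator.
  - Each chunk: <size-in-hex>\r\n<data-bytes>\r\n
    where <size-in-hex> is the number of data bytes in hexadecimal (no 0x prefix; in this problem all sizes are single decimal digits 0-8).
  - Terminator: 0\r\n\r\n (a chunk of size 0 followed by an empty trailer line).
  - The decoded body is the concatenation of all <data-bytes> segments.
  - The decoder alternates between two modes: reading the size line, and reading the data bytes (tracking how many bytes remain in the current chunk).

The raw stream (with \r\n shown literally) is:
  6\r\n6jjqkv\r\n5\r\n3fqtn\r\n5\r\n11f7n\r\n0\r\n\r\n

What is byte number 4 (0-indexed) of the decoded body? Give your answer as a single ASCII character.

Chunk 1: stream[0..1]='6' size=0x6=6, data at stream[3..9]='6jjqkv' -> body[0..6], body so far='6jjqkv'
Chunk 2: stream[11..12]='5' size=0x5=5, data at stream[14..19]='3fqtn' -> body[6..11], body so far='6jjqkv3fqtn'
Chunk 3: stream[21..22]='5' size=0x5=5, data at stream[24..29]='11f7n' -> body[11..16], body so far='6jjqkv3fqtn11f7n'
Chunk 4: stream[31..32]='0' size=0 (terminator). Final body='6jjqkv3fqtn11f7n' (16 bytes)
Body byte 4 = 'k'

Answer: k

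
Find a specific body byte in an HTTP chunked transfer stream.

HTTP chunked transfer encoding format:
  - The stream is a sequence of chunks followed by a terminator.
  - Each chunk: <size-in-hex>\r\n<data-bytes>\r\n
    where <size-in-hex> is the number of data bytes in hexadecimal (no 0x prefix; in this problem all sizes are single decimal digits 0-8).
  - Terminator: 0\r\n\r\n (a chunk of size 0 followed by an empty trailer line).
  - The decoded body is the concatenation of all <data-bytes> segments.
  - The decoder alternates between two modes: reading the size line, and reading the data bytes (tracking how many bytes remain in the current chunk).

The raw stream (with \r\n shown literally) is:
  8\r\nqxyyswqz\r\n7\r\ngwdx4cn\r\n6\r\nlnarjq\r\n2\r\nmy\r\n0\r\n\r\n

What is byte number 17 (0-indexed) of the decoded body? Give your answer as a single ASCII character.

Answer: a

Derivation:
Chunk 1: stream[0..1]='8' size=0x8=8, data at stream[3..11]='qxyyswqz' -> body[0..8], body so far='qxyyswqz'
Chunk 2: stream[13..14]='7' size=0x7=7, data at stream[16..23]='gwdx4cn' -> body[8..15], body so far='qxyyswqzgwdx4cn'
Chunk 3: stream[25..26]='6' size=0x6=6, data at stream[28..34]='lnarjq' -> body[15..21], body so far='qxyyswqzgwdx4cnlnarjq'
Chunk 4: stream[36..37]='2' size=0x2=2, data at stream[39..41]='my' -> body[21..23], body so far='qxyyswqzgwdx4cnlnarjqmy'
Chunk 5: stream[43..44]='0' size=0 (terminator). Final body='qxyyswqzgwdx4cnlnarjqmy' (23 bytes)
Body byte 17 = 'a'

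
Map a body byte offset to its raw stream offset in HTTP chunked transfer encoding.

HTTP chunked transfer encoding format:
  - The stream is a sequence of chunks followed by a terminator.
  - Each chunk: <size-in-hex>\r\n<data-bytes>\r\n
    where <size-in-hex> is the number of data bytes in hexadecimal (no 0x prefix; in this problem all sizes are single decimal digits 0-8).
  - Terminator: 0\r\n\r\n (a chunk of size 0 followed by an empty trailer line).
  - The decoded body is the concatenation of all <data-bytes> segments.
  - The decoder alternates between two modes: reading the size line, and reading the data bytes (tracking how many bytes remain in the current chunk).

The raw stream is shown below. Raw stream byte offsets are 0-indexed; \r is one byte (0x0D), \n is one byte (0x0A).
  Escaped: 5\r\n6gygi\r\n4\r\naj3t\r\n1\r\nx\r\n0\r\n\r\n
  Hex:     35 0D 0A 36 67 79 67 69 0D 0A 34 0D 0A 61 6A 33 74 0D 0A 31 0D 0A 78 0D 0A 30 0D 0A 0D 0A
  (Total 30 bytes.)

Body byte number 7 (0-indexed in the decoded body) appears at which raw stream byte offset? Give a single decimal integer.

Chunk 1: stream[0..1]='5' size=0x5=5, data at stream[3..8]='6gygi' -> body[0..5], body so far='6gygi'
Chunk 2: stream[10..11]='4' size=0x4=4, data at stream[13..17]='aj3t' -> body[5..9], body so far='6gygiaj3t'
Chunk 3: stream[19..20]='1' size=0x1=1, data at stream[22..23]='x' -> body[9..10], body so far='6gygiaj3tx'
Chunk 4: stream[25..26]='0' size=0 (terminator). Final body='6gygiaj3tx' (10 bytes)
Body byte 7 at stream offset 15

Answer: 15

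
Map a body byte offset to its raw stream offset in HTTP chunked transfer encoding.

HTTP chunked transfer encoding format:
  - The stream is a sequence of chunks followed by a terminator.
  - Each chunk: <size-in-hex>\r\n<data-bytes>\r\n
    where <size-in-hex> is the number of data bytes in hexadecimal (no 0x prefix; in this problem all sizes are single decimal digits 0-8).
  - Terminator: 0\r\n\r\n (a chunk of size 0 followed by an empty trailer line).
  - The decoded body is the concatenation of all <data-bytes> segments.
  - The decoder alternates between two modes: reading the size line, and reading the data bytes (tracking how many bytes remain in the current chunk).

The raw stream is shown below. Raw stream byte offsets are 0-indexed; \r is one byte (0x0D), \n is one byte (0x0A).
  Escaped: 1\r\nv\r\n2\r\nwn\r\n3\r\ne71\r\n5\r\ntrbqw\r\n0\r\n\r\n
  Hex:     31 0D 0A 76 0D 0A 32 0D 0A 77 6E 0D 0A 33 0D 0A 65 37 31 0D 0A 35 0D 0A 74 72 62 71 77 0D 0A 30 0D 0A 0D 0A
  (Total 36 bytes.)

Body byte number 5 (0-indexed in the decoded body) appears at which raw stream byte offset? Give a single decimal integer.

Answer: 18

Derivation:
Chunk 1: stream[0..1]='1' size=0x1=1, data at stream[3..4]='v' -> body[0..1], body so far='v'
Chunk 2: stream[6..7]='2' size=0x2=2, data at stream[9..11]='wn' -> body[1..3], body so far='vwn'
Chunk 3: stream[13..14]='3' size=0x3=3, data at stream[16..19]='e71' -> body[3..6], body so far='vwne71'
Chunk 4: stream[21..22]='5' size=0x5=5, data at stream[24..29]='trbqw' -> body[6..11], body so far='vwne71trbqw'
Chunk 5: stream[31..32]='0' size=0 (terminator). Final body='vwne71trbqw' (11 bytes)
Body byte 5 at stream offset 18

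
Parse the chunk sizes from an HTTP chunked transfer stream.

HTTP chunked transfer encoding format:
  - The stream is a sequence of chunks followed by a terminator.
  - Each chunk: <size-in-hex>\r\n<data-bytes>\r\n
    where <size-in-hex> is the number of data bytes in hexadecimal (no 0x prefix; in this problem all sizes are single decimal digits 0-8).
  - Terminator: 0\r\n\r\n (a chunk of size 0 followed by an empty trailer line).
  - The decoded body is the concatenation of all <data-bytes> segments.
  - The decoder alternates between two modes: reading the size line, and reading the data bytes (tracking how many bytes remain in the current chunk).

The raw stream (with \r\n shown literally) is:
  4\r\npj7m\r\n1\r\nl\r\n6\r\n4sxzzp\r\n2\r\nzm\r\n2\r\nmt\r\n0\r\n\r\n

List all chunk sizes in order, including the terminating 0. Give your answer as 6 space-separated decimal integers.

Answer: 4 1 6 2 2 0

Derivation:
Chunk 1: stream[0..1]='4' size=0x4=4, data at stream[3..7]='pj7m' -> body[0..4], body so far='pj7m'
Chunk 2: stream[9..10]='1' size=0x1=1, data at stream[12..13]='l' -> body[4..5], body so far='pj7ml'
Chunk 3: stream[15..16]='6' size=0x6=6, data at stream[18..24]='4sxzzp' -> body[5..11], body so far='pj7ml4sxzzp'
Chunk 4: stream[26..27]='2' size=0x2=2, data at stream[29..31]='zm' -> body[11..13], body so far='pj7ml4sxzzpzm'
Chunk 5: stream[33..34]='2' size=0x2=2, data at stream[36..38]='mt' -> body[13..15], body so far='pj7ml4sxzzpzmmt'
Chunk 6: stream[40..41]='0' size=0 (terminator). Final body='pj7ml4sxzzpzmmt' (15 bytes)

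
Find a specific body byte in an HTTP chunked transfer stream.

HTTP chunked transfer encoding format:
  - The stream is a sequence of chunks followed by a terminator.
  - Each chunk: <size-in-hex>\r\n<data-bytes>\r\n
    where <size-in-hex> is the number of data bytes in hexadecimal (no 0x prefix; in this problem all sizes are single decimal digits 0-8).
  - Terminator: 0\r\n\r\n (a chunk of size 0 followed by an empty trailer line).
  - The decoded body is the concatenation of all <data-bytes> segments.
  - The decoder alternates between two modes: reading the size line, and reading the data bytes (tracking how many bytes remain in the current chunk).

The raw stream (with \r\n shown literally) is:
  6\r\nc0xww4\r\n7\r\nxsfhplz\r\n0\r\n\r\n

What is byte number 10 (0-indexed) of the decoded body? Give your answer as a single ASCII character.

Chunk 1: stream[0..1]='6' size=0x6=6, data at stream[3..9]='c0xww4' -> body[0..6], body so far='c0xww4'
Chunk 2: stream[11..12]='7' size=0x7=7, data at stream[14..21]='xsfhplz' -> body[6..13], body so far='c0xww4xsfhplz'
Chunk 3: stream[23..24]='0' size=0 (terminator). Final body='c0xww4xsfhplz' (13 bytes)
Body byte 10 = 'p'

Answer: p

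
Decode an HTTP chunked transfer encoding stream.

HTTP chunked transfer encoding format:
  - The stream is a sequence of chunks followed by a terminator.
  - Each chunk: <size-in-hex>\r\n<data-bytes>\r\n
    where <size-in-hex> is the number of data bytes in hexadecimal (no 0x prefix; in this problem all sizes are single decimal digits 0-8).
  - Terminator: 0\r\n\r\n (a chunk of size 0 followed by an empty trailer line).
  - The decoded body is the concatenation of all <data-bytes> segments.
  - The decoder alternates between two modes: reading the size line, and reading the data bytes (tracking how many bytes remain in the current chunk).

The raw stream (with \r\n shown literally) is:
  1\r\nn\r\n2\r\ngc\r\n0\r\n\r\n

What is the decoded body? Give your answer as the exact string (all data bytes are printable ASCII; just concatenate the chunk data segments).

Chunk 1: stream[0..1]='1' size=0x1=1, data at stream[3..4]='n' -> body[0..1], body so far='n'
Chunk 2: stream[6..7]='2' size=0x2=2, data at stream[9..11]='gc' -> body[1..3], body so far='ngc'
Chunk 3: stream[13..14]='0' size=0 (terminator). Final body='ngc' (3 bytes)

Answer: ngc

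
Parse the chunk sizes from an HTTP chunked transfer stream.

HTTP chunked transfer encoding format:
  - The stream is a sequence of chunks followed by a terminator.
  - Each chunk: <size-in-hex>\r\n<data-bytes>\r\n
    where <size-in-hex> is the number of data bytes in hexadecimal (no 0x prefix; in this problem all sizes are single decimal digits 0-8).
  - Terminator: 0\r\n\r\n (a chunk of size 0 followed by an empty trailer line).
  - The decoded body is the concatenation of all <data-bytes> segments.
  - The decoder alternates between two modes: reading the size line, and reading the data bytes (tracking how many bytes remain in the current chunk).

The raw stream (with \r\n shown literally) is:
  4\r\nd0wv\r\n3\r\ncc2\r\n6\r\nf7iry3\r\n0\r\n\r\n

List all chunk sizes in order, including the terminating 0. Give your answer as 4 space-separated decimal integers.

Chunk 1: stream[0..1]='4' size=0x4=4, data at stream[3..7]='d0wv' -> body[0..4], body so far='d0wv'
Chunk 2: stream[9..10]='3' size=0x3=3, data at stream[12..15]='cc2' -> body[4..7], body so far='d0wvcc2'
Chunk 3: stream[17..18]='6' size=0x6=6, data at stream[20..26]='f7iry3' -> body[7..13], body so far='d0wvcc2f7iry3'
Chunk 4: stream[28..29]='0' size=0 (terminator). Final body='d0wvcc2f7iry3' (13 bytes)

Answer: 4 3 6 0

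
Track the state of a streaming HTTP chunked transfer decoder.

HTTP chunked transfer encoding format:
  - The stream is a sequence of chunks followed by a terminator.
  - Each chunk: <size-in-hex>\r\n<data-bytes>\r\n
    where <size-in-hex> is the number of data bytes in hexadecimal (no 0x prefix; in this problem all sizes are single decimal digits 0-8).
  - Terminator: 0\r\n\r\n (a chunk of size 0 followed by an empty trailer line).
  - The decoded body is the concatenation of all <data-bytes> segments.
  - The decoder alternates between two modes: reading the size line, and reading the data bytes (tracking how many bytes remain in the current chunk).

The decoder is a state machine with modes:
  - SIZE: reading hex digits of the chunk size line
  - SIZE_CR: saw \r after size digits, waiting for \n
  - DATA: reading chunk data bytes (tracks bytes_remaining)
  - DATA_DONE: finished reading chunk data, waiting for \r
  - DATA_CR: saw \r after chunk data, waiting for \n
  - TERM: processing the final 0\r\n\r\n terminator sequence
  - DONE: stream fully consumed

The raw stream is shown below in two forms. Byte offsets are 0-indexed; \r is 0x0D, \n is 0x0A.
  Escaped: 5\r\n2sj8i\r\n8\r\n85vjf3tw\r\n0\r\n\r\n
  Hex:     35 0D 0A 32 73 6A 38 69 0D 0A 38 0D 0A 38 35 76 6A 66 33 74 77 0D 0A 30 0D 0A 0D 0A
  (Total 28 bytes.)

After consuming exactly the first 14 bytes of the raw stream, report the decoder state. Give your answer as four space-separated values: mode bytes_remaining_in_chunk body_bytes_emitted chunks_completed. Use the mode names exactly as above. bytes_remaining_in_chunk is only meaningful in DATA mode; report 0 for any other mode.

Answer: DATA 7 6 1

Derivation:
Byte 0 = '5': mode=SIZE remaining=0 emitted=0 chunks_done=0
Byte 1 = 0x0D: mode=SIZE_CR remaining=0 emitted=0 chunks_done=0
Byte 2 = 0x0A: mode=DATA remaining=5 emitted=0 chunks_done=0
Byte 3 = '2': mode=DATA remaining=4 emitted=1 chunks_done=0
Byte 4 = 's': mode=DATA remaining=3 emitted=2 chunks_done=0
Byte 5 = 'j': mode=DATA remaining=2 emitted=3 chunks_done=0
Byte 6 = '8': mode=DATA remaining=1 emitted=4 chunks_done=0
Byte 7 = 'i': mode=DATA_DONE remaining=0 emitted=5 chunks_done=0
Byte 8 = 0x0D: mode=DATA_CR remaining=0 emitted=5 chunks_done=0
Byte 9 = 0x0A: mode=SIZE remaining=0 emitted=5 chunks_done=1
Byte 10 = '8': mode=SIZE remaining=0 emitted=5 chunks_done=1
Byte 11 = 0x0D: mode=SIZE_CR remaining=0 emitted=5 chunks_done=1
Byte 12 = 0x0A: mode=DATA remaining=8 emitted=5 chunks_done=1
Byte 13 = '8': mode=DATA remaining=7 emitted=6 chunks_done=1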